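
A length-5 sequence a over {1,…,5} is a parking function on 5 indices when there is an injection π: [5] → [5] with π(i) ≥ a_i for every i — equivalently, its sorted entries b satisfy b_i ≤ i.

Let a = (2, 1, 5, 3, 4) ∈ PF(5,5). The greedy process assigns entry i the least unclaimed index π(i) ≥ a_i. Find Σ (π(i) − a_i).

0

Σπ = 5·6/2 = 15 (π permutes [5]); Σa = 2+1+5+3+4 = 15; disp = 15−15 = 0.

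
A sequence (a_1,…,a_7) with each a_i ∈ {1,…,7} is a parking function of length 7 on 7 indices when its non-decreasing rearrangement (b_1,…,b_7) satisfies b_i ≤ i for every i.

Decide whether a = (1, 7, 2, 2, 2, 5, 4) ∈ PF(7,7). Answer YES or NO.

Order a: b = (1, 2, 2, 2, 4, 5, 7).
  b_1=1 ≤ 1
  b_2=2 ≤ 2
  b_3=2 ≤ 3
  b_4=2 ≤ 4
  b_5=4 ≤ 5
  b_6=5 ≤ 6
  b_7=7 ≤ 7
All bounds hold ⇒ YES

YES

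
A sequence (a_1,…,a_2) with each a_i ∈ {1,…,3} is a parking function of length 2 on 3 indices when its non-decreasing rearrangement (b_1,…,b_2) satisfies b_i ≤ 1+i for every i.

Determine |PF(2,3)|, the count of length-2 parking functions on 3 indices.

|PF| = 2·4^1 = 2×4 = 8
E.g. (2,2) → sorted (2,2): b_i ≤ 1+i ∀i, a PF.

8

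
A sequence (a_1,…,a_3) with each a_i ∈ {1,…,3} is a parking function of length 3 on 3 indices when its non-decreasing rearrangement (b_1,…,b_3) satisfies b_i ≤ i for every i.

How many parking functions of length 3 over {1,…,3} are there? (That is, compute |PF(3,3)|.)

#PF = (3−3+1)·(3+1)^(3−1) = 1·16 = 16 [KW]
Check (2,2,1) → sorted (1,2,2): b_i ≤ i ∀i, a PF.

16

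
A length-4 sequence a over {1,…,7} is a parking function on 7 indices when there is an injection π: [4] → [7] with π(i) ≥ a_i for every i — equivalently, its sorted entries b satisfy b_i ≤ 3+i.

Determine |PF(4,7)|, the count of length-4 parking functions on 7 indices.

2048

#PF = (7+1−4)·(7+1)^{4−1} = 4×512 = 2048
Check (1,5,5,5) → sorted (1,5,5,5): b_i ≤ 3+i ∀i, a PF.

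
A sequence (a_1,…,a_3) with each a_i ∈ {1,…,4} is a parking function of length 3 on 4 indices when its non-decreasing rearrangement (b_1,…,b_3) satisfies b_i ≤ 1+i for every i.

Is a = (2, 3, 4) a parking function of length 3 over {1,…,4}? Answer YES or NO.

YES

Sorted: b = (2, 3, 4).
  b_1=2 ≤ 2
  b_2=3 ≤ 3
  b_3=4 ≤ 4
All bounds hold ⇒ YES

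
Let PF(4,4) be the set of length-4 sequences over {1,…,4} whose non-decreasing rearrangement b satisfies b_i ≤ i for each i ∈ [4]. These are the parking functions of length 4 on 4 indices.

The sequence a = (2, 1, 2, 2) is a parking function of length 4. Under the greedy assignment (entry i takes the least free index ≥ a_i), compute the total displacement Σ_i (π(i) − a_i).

3

Σπ = 10 ({1..4} each once); Σa = 2+1+2+2 = 7; disp = 10−7 = 3.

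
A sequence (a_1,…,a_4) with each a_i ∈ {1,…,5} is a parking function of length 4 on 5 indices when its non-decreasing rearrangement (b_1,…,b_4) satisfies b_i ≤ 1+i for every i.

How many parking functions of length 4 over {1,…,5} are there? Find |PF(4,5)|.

#PF = (5+1−4)·(5+1)^{4−1} = 2·216 = 432
Check (1,3,1,3) → sorted (1,1,3,3): b_i ≤ 1+i ∀i, a PF.

432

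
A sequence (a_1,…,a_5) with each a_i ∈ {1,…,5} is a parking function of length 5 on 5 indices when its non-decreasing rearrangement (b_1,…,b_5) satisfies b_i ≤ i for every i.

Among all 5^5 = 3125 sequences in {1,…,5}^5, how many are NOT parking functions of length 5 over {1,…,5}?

Count = 1·6^4 = 1×1296 = 1296 [KW]
Example (3,2,5,3,5) → sorted (2,3,3,5,5): b_1=2>1, not a PF.
Total 3125; non-PF = 3125−1296 = 1829

1829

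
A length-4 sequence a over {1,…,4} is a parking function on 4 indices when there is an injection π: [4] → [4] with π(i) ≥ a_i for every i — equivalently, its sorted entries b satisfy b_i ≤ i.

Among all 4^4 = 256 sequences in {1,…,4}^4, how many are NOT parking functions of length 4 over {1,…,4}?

|PF| = 1·5^3 = 1×125 = 125 (Konheim–Weiss)
One tuple (4,3,4,3) → sorted (3,3,4,4): b_1=3>1, not a PF.
Total 256; non-PF = 256−125 = 131

131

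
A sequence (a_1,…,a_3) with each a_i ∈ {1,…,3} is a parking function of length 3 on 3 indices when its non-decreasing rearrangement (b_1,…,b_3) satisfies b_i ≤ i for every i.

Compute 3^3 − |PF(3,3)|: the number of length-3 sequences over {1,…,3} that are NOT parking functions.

|PF(3,3)| = 1·4^2 = 1×16 = 16
Example (3,3,1) → sorted (1,3,3): b_2=3>2, not a PF.
So 27 − 16 = 11 fail.

11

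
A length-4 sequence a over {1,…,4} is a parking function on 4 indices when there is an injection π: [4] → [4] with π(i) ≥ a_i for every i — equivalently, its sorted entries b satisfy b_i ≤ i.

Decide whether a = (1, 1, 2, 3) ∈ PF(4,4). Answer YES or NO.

Rearranged: b = (1, 1, 2, 3).
  b_1=1 ≤ 1
  b_2=1 ≤ 2
  b_3=2 ≤ 3
  b_4=3 ≤ 4
All bounds hold ⇒ YES

YES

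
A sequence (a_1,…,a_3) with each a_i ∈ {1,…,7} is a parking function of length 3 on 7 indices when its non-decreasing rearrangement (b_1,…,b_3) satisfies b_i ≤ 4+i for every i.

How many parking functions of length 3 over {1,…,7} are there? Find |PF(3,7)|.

|PF| = (7−3+1)·(7+1)^(3−1) = 5×64 = 320
E.g. (6,4,7) → sorted (4,6,7): b_i ≤ 4+i ∀i, a PF.

320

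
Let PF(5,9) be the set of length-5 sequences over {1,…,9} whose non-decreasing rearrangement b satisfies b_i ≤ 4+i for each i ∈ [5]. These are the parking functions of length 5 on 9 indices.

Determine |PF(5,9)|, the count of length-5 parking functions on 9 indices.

|PF| = (9+1−5)·(9+1)^{5−1} = 5 · 10000 = 50000 (Konheim–Weiss)
Check (3,7,6,1,5) → sorted (1,3,5,6,7): b_i ≤ 4+i ∀i, a PF.

50000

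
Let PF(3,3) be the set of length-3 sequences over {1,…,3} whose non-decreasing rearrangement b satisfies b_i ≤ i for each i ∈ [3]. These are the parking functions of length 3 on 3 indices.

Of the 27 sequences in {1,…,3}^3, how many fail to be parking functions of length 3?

11

#PF = (3+1−3)·(3+1)^{3−1} = 1 · 16 = 16 (Konheim–Weiss)
One tuple (2,3,3) → sorted (2,3,3): b_1=2>1, not a PF.
Total 27; non-PF = 27−16 = 11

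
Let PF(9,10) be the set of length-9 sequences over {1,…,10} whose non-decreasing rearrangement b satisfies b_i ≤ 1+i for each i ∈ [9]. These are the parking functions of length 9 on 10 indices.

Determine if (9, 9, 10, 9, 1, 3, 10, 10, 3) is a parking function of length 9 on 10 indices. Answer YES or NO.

NO

Sorted: b = (1, 3, 3, 9, 9, 9, 10, 10, 10).
  b_1=1 ≤ 2
  b_2=3 ≤ 3
  b_3=3 ≤ 4
  b_4=9 > 5
  fails at i=4 ⇒ NO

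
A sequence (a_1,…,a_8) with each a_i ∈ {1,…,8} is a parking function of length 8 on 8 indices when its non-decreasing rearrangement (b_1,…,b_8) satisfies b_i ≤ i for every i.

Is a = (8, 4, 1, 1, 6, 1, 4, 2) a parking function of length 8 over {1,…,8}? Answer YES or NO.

Sorted: b = (1, 1, 1, 2, 4, 4, 6, 8).
  b_1=1 ≤ 1
  b_2=1 ≤ 2
  b_3=1 ≤ 3
  b_4=2 ≤ 4
  b_5=4 ≤ 5
  b_6=4 ≤ 6
  b_7=6 ≤ 7
  b_8=8 ≤ 8
All bounds hold ⇒ YES

YES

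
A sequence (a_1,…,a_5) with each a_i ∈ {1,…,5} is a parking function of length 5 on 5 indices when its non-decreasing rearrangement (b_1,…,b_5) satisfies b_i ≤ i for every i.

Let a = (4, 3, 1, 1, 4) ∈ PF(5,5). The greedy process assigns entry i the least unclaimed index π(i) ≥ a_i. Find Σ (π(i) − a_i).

2

Σπ = 15 ({1..5} each once); Σa = 4+3+1+1+4 = 13; disp = 15−13 = 2.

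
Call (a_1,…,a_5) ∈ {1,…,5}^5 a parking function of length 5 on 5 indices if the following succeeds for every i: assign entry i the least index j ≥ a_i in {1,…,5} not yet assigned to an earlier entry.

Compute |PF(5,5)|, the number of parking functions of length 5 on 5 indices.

|PF(5,5)| = 1·6^4 = 1 · 1296 = 1296 (Pollak)
Check (3,4,4,2,1) → sorted (1,2,3,4,4): b_i ≤ i ∀i, a PF.

1296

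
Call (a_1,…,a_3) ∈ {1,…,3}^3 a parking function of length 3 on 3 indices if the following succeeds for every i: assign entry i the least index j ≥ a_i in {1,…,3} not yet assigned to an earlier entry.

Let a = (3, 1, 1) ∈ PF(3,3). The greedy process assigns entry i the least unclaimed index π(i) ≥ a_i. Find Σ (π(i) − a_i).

Σπ(i) = 1+…+3 = 6; Σa = 3+1+1 = 5; disp = 6−5 = 1.

1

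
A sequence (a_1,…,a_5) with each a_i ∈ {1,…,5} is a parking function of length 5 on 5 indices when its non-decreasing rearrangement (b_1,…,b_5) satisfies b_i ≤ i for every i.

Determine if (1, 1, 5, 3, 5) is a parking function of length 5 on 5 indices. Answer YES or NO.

NO

Rearranged: b = (1, 1, 3, 5, 5).
  b_1=1 ≤ 1
  b_2=1 ≤ 2
  b_3=3 ≤ 3
  b_4=5 > 4
  fails at i=4 ⇒ NO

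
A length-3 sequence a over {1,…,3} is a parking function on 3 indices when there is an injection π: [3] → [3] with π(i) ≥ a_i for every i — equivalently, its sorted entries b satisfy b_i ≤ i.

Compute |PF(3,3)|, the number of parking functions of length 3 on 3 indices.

Count = (4−3)·4^(3−1) = 1·16 = 16 (Konheim–Weiss)
Example (3,2,1) → sorted (1,2,3): b_i ≤ i ∀i, a PF.

16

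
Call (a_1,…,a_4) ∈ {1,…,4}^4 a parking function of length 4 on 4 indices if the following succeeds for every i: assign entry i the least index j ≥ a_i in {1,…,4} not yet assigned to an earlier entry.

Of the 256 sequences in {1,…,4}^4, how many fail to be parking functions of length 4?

|PF| = (5−4)·5^(4−1) = 1×125 = 125
Check (1,1,4,4) → sorted (1,1,4,4): b_3=4>3, not a PF.
Total 256; non-PF = 256−125 = 131

131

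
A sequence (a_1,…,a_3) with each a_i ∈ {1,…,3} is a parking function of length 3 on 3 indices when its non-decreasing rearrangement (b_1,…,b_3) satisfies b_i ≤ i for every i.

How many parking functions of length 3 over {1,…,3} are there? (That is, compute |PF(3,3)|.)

Count = (4−3)·4^(3−1) = 1×16 = 16 (Konheim–Weiss)
E.g. (2,3,1) → sorted (1,2,3): b_i ≤ i ∀i, a PF.

16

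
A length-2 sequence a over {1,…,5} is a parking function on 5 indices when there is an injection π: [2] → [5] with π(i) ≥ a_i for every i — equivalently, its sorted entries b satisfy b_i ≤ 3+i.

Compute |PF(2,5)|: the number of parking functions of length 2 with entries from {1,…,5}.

24

#PF = (5+1−2)·(5+1)^{2−1} = 4·6 = 24 (Pollak)
Example (1,4) → sorted (1,4): b_i ≤ 3+i ∀i, a PF.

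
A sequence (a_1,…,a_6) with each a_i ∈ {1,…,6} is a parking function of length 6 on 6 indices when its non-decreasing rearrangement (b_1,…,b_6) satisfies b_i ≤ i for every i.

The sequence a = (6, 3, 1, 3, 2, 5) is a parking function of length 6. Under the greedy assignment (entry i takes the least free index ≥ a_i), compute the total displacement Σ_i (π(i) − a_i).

1

Σπ = 6·7/2 = 21 (π permutes [6]); Σa = 6+3+1+3+2+5 = 20; disp = 21−20 = 1.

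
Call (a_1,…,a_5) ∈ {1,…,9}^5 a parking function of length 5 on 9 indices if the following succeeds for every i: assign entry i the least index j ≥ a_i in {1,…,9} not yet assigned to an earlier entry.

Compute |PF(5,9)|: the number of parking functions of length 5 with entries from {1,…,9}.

50000

|PF(5,9)| = 5·10^4 = 5 · 10000 = 50000
E.g. (2,2,6,9,3) → sorted (2,2,3,6,9): b_i ≤ 4+i ∀i, a PF.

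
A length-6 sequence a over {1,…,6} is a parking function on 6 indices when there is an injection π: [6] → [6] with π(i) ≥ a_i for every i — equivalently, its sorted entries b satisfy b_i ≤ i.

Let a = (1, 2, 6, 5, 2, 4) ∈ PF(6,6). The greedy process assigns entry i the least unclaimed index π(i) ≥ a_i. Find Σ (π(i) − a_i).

1

Σπ(i) = 1+…+6 = 21; Σa = 1+2+6+5+2+4 = 20; disp = 21−20 = 1.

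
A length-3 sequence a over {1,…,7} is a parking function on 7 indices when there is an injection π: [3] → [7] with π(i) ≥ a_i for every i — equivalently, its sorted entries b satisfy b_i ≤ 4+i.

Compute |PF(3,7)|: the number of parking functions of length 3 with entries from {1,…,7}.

|PF(3,7)| = (8−3)·8^(3−1) = 5 · 64 = 320 [KW]
E.g. (3,4,1) → sorted (1,3,4): b_i ≤ 4+i ∀i, a PF.

320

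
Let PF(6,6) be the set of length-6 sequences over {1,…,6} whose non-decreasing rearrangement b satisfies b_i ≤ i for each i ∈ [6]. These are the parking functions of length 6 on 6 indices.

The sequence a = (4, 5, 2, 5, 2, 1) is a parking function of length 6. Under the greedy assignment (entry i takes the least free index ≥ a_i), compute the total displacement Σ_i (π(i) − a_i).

2

Σπ(i) = 1+…+6 = 21; Σa = 4+5+2+5+2+1 = 19; disp = 21−19 = 2.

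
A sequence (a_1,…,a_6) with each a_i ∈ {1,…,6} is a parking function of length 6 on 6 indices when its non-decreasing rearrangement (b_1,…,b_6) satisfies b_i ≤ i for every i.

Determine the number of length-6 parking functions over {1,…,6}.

|PF| = (6+1−6)·(6+1)^{6−1} = 1·16807 = 16807 (Pollak)
Check (3,2,1,1,5,2) → sorted (1,1,2,2,3,5): b_i ≤ i ∀i, a PF.

16807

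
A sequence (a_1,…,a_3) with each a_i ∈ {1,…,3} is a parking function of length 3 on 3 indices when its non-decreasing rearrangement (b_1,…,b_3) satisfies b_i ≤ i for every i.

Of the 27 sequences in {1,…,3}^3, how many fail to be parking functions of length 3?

Count = (4−3)·4^(3−1) = 1×16 = 16
One tuple (3,1,3) → sorted (1,3,3): b_2=3>2, not a PF.
3^3 − 16 = 27 − 16 = 11

11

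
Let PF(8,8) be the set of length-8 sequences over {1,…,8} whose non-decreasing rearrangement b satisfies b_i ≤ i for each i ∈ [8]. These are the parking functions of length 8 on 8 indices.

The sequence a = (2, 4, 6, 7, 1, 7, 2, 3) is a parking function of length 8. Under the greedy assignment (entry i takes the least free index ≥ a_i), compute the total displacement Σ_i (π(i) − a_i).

Σπ = 36 ({1..8} each once); Σa = 2+4+6+7+1+7+2+3 = 32; disp = 36−32 = 4.

4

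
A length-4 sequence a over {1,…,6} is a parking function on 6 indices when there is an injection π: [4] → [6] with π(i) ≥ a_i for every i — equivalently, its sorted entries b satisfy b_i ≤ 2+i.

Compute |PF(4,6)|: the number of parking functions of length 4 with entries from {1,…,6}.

1029

|PF| = (7−4)·7^(4−1) = 3·343 = 1029
Example (1,4,3,4) → sorted (1,3,4,4): b_i ≤ 2+i ∀i, a PF.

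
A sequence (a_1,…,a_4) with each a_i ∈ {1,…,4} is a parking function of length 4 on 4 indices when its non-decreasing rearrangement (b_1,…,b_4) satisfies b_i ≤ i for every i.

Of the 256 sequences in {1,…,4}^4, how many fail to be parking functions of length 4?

131

|PF| = (4+1−4)·(4+1)^{4−1} = 1×125 = 125 (Konheim–Weiss)
E.g. (3,4,4,3) → sorted (3,3,4,4): b_1=3>1, not a PF.
So 256 − 125 = 131 fail.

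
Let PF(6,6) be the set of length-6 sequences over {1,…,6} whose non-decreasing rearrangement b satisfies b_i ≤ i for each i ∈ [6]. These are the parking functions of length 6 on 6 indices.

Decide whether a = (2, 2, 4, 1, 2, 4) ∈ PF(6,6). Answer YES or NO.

Sorted: b = (1, 2, 2, 2, 4, 4).
  b_1=1 ≤ 1
  b_2=2 ≤ 2
  b_3=2 ≤ 3
  b_4=2 ≤ 4
  b_5=4 ≤ 5
  b_6=4 ≤ 6
All bounds hold ⇒ YES

YES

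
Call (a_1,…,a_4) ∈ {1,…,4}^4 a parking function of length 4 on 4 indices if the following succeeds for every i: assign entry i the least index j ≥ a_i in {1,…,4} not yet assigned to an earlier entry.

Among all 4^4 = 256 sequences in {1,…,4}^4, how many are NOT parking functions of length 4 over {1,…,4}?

|PF| = (4+1−4)·(4+1)^{4−1} = 1×125 = 125 (Konheim–Weiss)
Check (3,3,4,1) → sorted (1,3,3,4): b_2=3>2, not a PF.
Total 256; non-PF = 256−125 = 131

131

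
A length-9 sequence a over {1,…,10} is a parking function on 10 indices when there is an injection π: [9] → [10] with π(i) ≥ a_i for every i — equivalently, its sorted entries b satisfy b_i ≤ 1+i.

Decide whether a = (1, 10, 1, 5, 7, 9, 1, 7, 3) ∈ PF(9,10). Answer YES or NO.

YES

Order a: b = (1, 1, 1, 3, 5, 7, 7, 9, 10).
  b_1=1 ≤ 2
  b_2=1 ≤ 3
  b_3=1 ≤ 4
  b_4=3 ≤ 5
  b_5=5 ≤ 6
  b_6=7 ≤ 7
  b_7=7 ≤ 8
  b_8=9 ≤ 9
  b_9=10 ≤ 10
All bounds hold ⇒ YES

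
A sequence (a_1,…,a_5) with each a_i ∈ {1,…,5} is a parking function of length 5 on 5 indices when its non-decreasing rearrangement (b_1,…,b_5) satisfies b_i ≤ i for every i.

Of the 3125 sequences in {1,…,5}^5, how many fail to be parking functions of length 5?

|PF| = 1·6^4 = 1 · 1296 = 1296
Example (3,1,4,3,4) → sorted (1,3,3,4,4): b_2=3>2, not a PF.
5^5 − 1296 = 3125 − 1296 = 1829

1829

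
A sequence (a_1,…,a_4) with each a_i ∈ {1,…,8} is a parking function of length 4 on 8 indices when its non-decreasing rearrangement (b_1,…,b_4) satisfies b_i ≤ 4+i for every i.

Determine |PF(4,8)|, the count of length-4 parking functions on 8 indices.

|PF| = (8−4+1)·(8+1)^(4−1) = 5·729 = 3645 (Konheim–Weiss)
E.g. (2,6,4,1) → sorted (1,2,4,6): b_i ≤ 4+i ∀i, a PF.

3645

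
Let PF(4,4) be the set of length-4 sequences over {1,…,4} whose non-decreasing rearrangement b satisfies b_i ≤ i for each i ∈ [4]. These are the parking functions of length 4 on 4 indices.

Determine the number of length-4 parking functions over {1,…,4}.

#PF = (4−4+1)·(4+1)^(4−1) = 1 · 125 = 125 (Konheim–Weiss)
One tuple (4,1,3,2) → sorted (1,2,3,4): b_i ≤ i ∀i, a PF.

125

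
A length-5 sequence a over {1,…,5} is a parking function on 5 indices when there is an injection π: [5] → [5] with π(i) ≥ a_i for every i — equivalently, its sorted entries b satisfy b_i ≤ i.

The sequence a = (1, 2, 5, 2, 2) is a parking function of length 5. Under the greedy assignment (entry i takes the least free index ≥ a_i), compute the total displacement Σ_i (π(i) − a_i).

3

Σπ = 15 ({1..5} each once); Σa = 1+2+5+2+2 = 12; disp = 15−12 = 3.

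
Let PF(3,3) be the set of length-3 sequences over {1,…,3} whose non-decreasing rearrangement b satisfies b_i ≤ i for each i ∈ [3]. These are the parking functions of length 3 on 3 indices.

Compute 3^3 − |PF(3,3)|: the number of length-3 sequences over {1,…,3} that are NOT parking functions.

|PF(3,3)| = (4−3)·4^(3−1) = 1×16 = 16 (Konheim–Weiss)
Check (3,3,3) → sorted (3,3,3): b_1=3>1, not a PF.
Total 27; non-PF = 27−16 = 11

11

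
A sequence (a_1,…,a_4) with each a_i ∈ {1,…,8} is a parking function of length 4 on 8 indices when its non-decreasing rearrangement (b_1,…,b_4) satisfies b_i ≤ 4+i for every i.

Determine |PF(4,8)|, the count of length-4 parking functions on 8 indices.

Count = 5·9^3 = 5×729 = 3645
E.g. (6,2,7,7) → sorted (2,6,7,7): b_i ≤ 4+i ∀i, a PF.

3645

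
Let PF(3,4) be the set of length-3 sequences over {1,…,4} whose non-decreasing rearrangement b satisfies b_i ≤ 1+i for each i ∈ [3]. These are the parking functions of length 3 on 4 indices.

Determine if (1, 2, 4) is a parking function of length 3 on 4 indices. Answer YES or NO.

Rearranged: b = (1, 2, 4).
  b_1=1 ≤ 2
  b_2=2 ≤ 3
  b_3=4 ≤ 4
All bounds hold ⇒ YES

YES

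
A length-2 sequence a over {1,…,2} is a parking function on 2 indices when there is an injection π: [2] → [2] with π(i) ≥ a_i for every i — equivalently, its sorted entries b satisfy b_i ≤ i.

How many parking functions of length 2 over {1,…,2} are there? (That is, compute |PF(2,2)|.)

|PF(2,2)| = (2−2+1)·(2+1)^(2−1) = 1 · 3 = 3 (Pollak)
Example (2,1) → sorted (1,2): b_i ≤ i ∀i, a PF.

3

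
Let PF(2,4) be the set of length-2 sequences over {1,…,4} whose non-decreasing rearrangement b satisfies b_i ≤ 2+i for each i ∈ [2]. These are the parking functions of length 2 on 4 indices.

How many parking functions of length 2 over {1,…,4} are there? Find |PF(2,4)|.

15

|PF| = (4−2+1)·(4+1)^(2−1) = 3 · 5 = 15 (Pollak)
Example (2,3) → sorted (2,3): b_i ≤ 2+i ∀i, a PF.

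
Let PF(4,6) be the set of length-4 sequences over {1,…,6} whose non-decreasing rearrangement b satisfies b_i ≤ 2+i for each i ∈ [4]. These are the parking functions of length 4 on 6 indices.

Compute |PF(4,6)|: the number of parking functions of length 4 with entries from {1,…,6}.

|PF(4,6)| = (7−4)·7^(4−1) = 3×343 = 1029 [KW]
Check (1,1,2,4) → sorted (1,1,2,4): b_i ≤ 2+i ∀i, a PF.

1029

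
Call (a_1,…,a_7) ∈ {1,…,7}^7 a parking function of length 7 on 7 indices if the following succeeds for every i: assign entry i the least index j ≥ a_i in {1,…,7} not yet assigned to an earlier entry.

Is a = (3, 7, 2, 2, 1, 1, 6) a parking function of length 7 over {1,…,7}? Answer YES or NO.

Rearranged: b = (1, 1, 2, 2, 3, 6, 7).
  b_1=1 ≤ 1
  b_2=1 ≤ 2
  b_3=2 ≤ 3
  b_4=2 ≤ 4
  b_5=3 ≤ 5
  b_6=6 ≤ 6
  b_7=7 ≤ 7
All bounds hold ⇒ YES

YES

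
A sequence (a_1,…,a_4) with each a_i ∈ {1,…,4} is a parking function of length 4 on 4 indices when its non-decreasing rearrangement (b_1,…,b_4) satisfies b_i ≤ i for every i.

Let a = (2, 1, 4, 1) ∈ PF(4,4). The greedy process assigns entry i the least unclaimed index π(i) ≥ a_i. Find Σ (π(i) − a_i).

Σπ = 4·5/2 = 10 (π permutes [4]); Σa = 2+1+4+1 = 8; disp = 10−8 = 2.

2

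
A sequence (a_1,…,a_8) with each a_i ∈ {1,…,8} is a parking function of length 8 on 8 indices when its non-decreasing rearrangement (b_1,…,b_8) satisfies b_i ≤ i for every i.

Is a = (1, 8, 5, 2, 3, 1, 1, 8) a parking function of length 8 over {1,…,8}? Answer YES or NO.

NO

Sorted: b = (1, 1, 1, 2, 3, 5, 8, 8).
  b_1=1 ≤ 1
  b_2=1 ≤ 2
  b_3=1 ≤ 3
  b_4=2 ≤ 4
  b_5=3 ≤ 5
  b_6=5 ≤ 6
  b_7=8 > 7
  fails at i=7 ⇒ NO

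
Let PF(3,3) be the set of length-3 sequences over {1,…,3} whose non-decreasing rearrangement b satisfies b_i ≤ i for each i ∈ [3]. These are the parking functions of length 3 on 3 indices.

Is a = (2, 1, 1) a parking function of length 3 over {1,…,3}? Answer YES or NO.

YES

Rearranged: b = (1, 1, 2).
  b_1=1 ≤ 1
  b_2=1 ≤ 2
  b_3=2 ≤ 3
All bounds hold ⇒ YES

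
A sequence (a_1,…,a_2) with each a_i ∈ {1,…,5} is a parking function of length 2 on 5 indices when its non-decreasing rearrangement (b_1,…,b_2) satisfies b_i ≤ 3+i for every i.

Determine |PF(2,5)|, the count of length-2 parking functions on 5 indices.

24

Count = (5−2+1)·(5+1)^(2−1) = 4 · 6 = 24 (Konheim–Weiss)
E.g. (4,2) → sorted (2,4): b_i ≤ 3+i ∀i, a PF.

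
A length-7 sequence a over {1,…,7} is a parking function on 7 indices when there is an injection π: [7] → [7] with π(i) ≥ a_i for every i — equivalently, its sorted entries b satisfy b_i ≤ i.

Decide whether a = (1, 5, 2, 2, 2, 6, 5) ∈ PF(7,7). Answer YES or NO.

Order a: b = (1, 2, 2, 2, 5, 5, 6).
  b_1=1 ≤ 1
  b_2=2 ≤ 2
  b_3=2 ≤ 3
  b_4=2 ≤ 4
  b_5=5 ≤ 5
  b_6=5 ≤ 6
  b_7=6 ≤ 7
All bounds hold ⇒ YES

YES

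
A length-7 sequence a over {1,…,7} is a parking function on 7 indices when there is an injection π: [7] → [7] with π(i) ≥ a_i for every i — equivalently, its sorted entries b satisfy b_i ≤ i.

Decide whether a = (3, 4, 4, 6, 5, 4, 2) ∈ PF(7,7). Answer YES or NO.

NO

Rearranged: b = (2, 3, 4, 4, 4, 5, 6).
  b_1=2 > 1
  fails at i=1 ⇒ NO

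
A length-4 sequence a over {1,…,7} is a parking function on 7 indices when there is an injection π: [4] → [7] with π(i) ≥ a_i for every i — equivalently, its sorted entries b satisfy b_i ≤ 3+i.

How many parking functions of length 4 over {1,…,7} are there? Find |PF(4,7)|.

Count = (7−4+1)·(7+1)^(4−1) = 4·512 = 2048 (Pollak)
Check (3,6,5,7) → sorted (3,5,6,7): b_i ≤ 3+i ∀i, a PF.

2048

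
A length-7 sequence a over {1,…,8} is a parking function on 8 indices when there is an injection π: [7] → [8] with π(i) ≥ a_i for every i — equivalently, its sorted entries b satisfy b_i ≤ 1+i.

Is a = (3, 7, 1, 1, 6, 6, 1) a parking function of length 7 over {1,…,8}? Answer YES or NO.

YES

Order a: b = (1, 1, 1, 3, 6, 6, 7).
  b_1=1 ≤ 2
  b_2=1 ≤ 3
  b_3=1 ≤ 4
  b_4=3 ≤ 5
  b_5=6 ≤ 6
  b_6=6 ≤ 7
  b_7=7 ≤ 8
All bounds hold ⇒ YES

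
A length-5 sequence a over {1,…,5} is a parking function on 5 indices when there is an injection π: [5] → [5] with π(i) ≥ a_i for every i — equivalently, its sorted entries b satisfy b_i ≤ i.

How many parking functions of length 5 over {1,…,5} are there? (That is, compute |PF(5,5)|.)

|PF(5,5)| = 1·6^4 = 1×1296 = 1296
E.g. (1,3,2,1,4) → sorted (1,1,2,3,4): b_i ≤ i ∀i, a PF.

1296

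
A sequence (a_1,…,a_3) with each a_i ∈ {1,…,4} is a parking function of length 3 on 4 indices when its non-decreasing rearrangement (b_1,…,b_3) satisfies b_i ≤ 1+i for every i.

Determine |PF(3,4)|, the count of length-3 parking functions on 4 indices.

50

#PF = (4−3+1)·(4+1)^(3−1) = 2×25 = 50 (Pollak)
Example (3,2,2) → sorted (2,2,3): b_i ≤ 1+i ∀i, a PF.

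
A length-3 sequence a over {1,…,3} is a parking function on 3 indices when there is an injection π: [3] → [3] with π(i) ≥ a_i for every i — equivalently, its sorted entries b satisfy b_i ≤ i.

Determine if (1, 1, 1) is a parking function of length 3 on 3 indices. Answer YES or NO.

Rearranged: b = (1, 1, 1).
  b_1=1 ≤ 1
  b_2=1 ≤ 2
  b_3=1 ≤ 3
All bounds hold ⇒ YES

YES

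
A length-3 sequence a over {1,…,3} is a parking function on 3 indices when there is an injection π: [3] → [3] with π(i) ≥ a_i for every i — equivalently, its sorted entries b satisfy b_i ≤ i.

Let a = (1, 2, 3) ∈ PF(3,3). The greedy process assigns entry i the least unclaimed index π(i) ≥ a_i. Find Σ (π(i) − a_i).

Σπ = 6 ({1..3} each once); Σa = 1+2+3 = 6; disp = 6−6 = 0.

0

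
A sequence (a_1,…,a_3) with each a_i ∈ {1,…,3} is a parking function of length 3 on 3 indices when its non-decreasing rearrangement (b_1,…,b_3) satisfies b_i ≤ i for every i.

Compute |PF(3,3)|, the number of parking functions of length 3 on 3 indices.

|PF| = (3−3+1)·(3+1)^(3−1) = 1 · 16 = 16 (Konheim–Weiss)
Example (1,3,2) → sorted (1,2,3): b_i ≤ i ∀i, a PF.

16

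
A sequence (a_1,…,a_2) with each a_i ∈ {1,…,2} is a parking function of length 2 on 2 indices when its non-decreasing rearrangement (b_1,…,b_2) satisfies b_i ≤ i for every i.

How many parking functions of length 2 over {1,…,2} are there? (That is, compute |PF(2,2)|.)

|PF| = (2+1−2)·(2+1)^{2−1} = 1·3 = 3 (Pollak)
Check (1,2) → sorted (1,2): b_i ≤ i ∀i, a PF.

3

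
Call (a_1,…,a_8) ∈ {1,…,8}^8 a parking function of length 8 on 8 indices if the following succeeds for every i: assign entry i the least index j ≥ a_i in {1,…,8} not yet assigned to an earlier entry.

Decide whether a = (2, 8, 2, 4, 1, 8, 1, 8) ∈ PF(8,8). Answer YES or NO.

Rearranged: b = (1, 1, 2, 2, 4, 8, 8, 8).
  b_1=1 ≤ 1
  b_2=1 ≤ 2
  b_3=2 ≤ 3
  b_4=2 ≤ 4
  b_5=4 ≤ 5
  b_6=8 > 6
  fails at i=6 ⇒ NO

NO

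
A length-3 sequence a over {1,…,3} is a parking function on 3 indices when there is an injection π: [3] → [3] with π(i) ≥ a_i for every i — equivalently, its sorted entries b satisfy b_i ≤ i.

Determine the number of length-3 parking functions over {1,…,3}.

16

Count = (3+1−3)·(3+1)^{3−1} = 1·16 = 16 [KW]
E.g. (2,1,2) → sorted (1,2,2): b_i ≤ i ∀i, a PF.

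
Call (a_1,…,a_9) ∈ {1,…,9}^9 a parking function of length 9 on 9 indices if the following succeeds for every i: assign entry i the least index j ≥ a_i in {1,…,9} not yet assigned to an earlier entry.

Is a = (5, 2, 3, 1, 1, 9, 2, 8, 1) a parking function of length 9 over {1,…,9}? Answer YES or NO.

YES

Order a: b = (1, 1, 1, 2, 2, 3, 5, 8, 9).
  b_1=1 ≤ 1
  b_2=1 ≤ 2
  b_3=1 ≤ 3
  b_4=2 ≤ 4
  b_5=2 ≤ 5
  b_6=3 ≤ 6
  b_7=5 ≤ 7
  b_8=8 ≤ 8
  b_9=9 ≤ 9
All bounds hold ⇒ YES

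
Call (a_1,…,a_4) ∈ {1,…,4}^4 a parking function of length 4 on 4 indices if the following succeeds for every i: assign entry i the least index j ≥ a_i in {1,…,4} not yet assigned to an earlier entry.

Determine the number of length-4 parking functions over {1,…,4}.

125

|PF(4,4)| = (5−4)·5^(4−1) = 1·125 = 125 [KW]
Example (1,3,3,2) → sorted (1,2,3,3): b_i ≤ i ∀i, a PF.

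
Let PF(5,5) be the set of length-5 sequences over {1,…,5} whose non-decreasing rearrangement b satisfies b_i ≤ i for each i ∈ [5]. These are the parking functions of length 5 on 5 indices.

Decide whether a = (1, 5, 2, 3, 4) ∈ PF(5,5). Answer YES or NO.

Order a: b = (1, 2, 3, 4, 5).
  b_1=1 ≤ 1
  b_2=2 ≤ 2
  b_3=3 ≤ 3
  b_4=4 ≤ 4
  b_5=5 ≤ 5
All bounds hold ⇒ YES

YES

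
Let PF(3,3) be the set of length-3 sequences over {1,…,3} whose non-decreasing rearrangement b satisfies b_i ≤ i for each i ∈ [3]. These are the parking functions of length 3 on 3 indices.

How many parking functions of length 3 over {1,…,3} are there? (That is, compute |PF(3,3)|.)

16

|PF| = (4−3)·4^(3−1) = 1 · 16 = 16 (Pollak)
One tuple (2,3,1) → sorted (1,2,3): b_i ≤ i ∀i, a PF.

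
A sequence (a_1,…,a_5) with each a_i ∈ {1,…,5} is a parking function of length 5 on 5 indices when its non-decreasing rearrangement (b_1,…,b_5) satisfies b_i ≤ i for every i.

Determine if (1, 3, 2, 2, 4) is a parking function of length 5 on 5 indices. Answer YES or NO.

YES

Sorted: b = (1, 2, 2, 3, 4).
  b_1=1 ≤ 1
  b_2=2 ≤ 2
  b_3=2 ≤ 3
  b_4=3 ≤ 4
  b_5=4 ≤ 5
All bounds hold ⇒ YES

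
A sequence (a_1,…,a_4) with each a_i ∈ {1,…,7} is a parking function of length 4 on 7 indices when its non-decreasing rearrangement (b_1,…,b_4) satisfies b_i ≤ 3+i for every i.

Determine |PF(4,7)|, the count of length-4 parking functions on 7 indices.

|PF| = (7+1−4)·(7+1)^{4−1} = 4 · 512 = 2048 [KW]
E.g. (2,1,2,2) → sorted (1,2,2,2): b_i ≤ 3+i ∀i, a PF.

2048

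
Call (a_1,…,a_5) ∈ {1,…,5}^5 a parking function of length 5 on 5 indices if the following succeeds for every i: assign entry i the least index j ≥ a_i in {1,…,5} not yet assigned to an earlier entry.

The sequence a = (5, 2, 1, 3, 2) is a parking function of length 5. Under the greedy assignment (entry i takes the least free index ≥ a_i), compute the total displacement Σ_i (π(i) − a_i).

2

Σπ(i) = 1+…+5 = 15; Σa = 5+2+1+3+2 = 13; disp = 15−13 = 2.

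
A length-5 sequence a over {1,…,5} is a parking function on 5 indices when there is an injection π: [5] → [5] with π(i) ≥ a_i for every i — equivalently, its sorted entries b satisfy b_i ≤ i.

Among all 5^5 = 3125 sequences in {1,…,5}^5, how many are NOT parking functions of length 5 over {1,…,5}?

1829

#PF = 1·6^4 = 1×1296 = 1296 (Konheim–Weiss)
Example (2,3,4,5,3) → sorted (2,3,3,4,5): b_1=2>1, not a PF.
Total 3125; non-PF = 3125−1296 = 1829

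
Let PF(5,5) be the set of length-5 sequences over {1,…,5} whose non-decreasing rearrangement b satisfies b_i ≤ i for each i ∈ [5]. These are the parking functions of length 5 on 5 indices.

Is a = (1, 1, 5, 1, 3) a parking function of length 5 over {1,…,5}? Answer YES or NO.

YES

Sorted: b = (1, 1, 1, 3, 5).
  b_1=1 ≤ 1
  b_2=1 ≤ 2
  b_3=1 ≤ 3
  b_4=3 ≤ 4
  b_5=5 ≤ 5
All bounds hold ⇒ YES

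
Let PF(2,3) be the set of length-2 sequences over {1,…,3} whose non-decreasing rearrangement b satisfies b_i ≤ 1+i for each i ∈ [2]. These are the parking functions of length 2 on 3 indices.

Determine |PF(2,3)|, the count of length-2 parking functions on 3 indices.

#PF = (4−2)·4^(2−1) = 2 · 4 = 8 (Pollak)
One tuple (3,2) → sorted (2,3): b_i ≤ 1+i ∀i, a PF.

8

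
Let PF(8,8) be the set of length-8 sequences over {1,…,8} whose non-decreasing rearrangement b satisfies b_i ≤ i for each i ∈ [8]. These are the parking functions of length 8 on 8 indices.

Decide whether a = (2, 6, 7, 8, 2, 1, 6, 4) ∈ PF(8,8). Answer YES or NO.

NO

Order a: b = (1, 2, 2, 4, 6, 6, 7, 8).
  b_1=1 ≤ 1
  b_2=2 ≤ 2
  b_3=2 ≤ 3
  b_4=4 ≤ 4
  b_5=6 > 5
  fails at i=5 ⇒ NO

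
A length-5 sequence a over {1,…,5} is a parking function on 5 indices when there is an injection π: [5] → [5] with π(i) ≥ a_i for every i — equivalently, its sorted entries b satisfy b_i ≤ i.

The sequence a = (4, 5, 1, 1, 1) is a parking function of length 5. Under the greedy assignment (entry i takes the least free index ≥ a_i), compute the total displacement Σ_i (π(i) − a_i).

3

Σπ(i) = 1+…+5 = 15; Σa = 4+5+1+1+1 = 12; disp = 15−12 = 3.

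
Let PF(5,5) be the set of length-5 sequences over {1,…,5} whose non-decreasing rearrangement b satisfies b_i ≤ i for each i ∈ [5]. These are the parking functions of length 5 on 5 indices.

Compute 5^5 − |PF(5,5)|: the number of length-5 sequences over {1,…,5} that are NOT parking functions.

|PF| = (5−5+1)·(5+1)^(5−1) = 1 · 1296 = 1296 (Konheim–Weiss)
Check (5,4,1,5,2) → sorted (1,2,4,5,5): b_3=4>3, not a PF.
5^5 − 1296 = 3125 − 1296 = 1829

1829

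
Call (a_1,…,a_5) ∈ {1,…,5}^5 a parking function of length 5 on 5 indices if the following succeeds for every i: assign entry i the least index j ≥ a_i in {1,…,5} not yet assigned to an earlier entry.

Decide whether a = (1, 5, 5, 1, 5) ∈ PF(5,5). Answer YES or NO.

NO

Sorted: b = (1, 1, 5, 5, 5).
  b_1=1 ≤ 1
  b_2=1 ≤ 2
  b_3=5 > 3
  fails at i=3 ⇒ NO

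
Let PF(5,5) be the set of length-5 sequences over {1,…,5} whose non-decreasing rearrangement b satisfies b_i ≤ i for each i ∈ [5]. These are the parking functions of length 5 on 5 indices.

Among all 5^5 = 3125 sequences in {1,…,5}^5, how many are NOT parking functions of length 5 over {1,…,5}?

|PF(5,5)| = 1·6^4 = 1 · 1296 = 1296
One tuple (3,3,4,5,5) → sorted (3,3,4,5,5): b_1=3>1, not a PF.
Total 3125; non-PF = 3125−1296 = 1829

1829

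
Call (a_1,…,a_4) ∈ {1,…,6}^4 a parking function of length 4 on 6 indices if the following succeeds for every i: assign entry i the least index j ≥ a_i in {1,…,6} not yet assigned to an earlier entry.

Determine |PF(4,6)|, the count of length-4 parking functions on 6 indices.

Count = 3·7^3 = 3 · 343 = 1029 [KW]
Check (5,3,2,2) → sorted (2,2,3,5): b_i ≤ 2+i ∀i, a PF.

1029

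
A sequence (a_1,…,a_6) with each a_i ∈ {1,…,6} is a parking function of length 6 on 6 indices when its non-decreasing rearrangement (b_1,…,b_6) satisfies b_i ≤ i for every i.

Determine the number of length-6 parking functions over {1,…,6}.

16807

Count = (6−6+1)·(6+1)^(6−1) = 1×16807 = 16807 (Pollak)
One tuple (2,4,6,3,1,4) → sorted (1,2,3,4,4,6): b_i ≤ i ∀i, a PF.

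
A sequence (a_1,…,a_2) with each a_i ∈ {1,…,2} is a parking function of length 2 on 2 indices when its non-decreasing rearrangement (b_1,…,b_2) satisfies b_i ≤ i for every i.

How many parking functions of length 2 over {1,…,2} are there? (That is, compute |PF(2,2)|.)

3

Count = (3−2)·3^(2−1) = 1·3 = 3 [KW]
One tuple (1,1) → sorted (1,1): b_i ≤ i ∀i, a PF.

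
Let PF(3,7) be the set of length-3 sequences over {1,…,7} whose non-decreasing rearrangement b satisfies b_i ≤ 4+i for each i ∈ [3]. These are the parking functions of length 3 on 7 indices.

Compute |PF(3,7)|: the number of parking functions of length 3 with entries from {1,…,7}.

320

#PF = 5·8^2 = 5·64 = 320 [KW]
E.g. (7,2,5) → sorted (2,5,7): b_i ≤ 4+i ∀i, a PF.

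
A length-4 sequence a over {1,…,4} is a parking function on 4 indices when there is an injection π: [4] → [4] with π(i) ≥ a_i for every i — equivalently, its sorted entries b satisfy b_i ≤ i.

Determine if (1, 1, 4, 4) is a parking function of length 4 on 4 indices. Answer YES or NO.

NO

Sorted: b = (1, 1, 4, 4).
  b_1=1 ≤ 1
  b_2=1 ≤ 2
  b_3=4 > 3
  fails at i=3 ⇒ NO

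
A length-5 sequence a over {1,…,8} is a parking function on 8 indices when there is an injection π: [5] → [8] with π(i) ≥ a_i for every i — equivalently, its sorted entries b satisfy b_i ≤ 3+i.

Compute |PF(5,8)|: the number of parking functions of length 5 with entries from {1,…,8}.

26244

|PF| = (8+1−5)·(8+1)^{5−1} = 4 · 6561 = 26244 [KW]
E.g. (8,2,6,3,7) → sorted (2,3,6,7,8): b_i ≤ 3+i ∀i, a PF.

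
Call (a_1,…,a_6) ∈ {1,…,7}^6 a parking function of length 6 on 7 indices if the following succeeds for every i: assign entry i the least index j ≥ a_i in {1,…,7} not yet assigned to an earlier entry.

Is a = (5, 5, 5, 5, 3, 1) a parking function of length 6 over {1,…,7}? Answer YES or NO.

NO

Rearranged: b = (1, 3, 5, 5, 5, 5).
  b_1=1 ≤ 2
  b_2=3 ≤ 3
  b_3=5 > 4
  fails at i=3 ⇒ NO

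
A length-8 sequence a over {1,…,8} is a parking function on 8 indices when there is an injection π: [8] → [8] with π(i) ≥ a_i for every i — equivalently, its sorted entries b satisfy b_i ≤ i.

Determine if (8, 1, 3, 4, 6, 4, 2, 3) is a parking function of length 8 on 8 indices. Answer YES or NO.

YES

Rearranged: b = (1, 2, 3, 3, 4, 4, 6, 8).
  b_1=1 ≤ 1
  b_2=2 ≤ 2
  b_3=3 ≤ 3
  b_4=3 ≤ 4
  b_5=4 ≤ 5
  b_6=4 ≤ 6
  b_7=6 ≤ 7
  b_8=8 ≤ 8
All bounds hold ⇒ YES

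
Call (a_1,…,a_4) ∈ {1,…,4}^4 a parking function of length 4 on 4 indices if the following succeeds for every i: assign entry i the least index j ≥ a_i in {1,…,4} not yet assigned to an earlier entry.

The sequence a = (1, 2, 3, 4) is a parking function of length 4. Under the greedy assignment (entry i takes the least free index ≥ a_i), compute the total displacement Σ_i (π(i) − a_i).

0

Σπ = 4·5/2 = 10 (π permutes [4]); Σa = 1+2+3+4 = 10; disp = 10−10 = 0.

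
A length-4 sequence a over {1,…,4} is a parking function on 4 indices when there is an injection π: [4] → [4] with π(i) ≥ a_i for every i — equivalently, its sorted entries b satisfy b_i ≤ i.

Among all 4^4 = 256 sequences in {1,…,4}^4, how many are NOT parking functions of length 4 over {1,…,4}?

131

Count = (4−4+1)·(4+1)^(4−1) = 1×125 = 125 [KW]
One tuple (4,4,2,4) → sorted (2,4,4,4): b_1=2>1, not a PF.
Total 256; non-PF = 256−125 = 131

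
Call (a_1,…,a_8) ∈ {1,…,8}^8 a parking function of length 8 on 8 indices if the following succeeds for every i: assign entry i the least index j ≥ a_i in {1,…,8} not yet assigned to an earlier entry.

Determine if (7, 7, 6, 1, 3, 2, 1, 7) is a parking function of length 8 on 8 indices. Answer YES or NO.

NO

Rearranged: b = (1, 1, 2, 3, 6, 7, 7, 7).
  b_1=1 ≤ 1
  b_2=1 ≤ 2
  b_3=2 ≤ 3
  b_4=3 ≤ 4
  b_5=6 > 5
  fails at i=5 ⇒ NO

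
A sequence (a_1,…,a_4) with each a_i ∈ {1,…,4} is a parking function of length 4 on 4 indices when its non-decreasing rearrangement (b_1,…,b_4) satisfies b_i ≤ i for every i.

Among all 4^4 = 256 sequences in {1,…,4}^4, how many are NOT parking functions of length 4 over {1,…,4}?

|PF(4,4)| = (4+1−4)·(4+1)^{4−1} = 1 · 125 = 125 (Pollak)
Check (4,2,2,4) → sorted (2,2,4,4): b_1=2>1, not a PF.
Total 256; non-PF = 256−125 = 131

131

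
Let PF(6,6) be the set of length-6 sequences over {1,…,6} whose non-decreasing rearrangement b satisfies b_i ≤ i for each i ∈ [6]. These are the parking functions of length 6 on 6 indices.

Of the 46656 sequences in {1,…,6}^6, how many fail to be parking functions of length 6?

29849

Count = (6−6+1)·(6+1)^(6−1) = 1 · 16807 = 16807 (Konheim–Weiss)
One tuple (4,4,3,4,6,4) → sorted (3,4,4,4,4,6): b_1=3>1, not a PF.
Total 46656; non-PF = 46656−16807 = 29849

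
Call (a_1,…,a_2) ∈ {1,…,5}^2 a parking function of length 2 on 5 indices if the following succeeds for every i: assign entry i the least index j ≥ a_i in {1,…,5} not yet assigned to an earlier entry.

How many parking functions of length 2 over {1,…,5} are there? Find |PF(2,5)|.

#PF = (6−2)·6^(2−1) = 4 · 6 = 24 (Pollak)
Example (3,3) → sorted (3,3): b_i ≤ 3+i ∀i, a PF.

24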